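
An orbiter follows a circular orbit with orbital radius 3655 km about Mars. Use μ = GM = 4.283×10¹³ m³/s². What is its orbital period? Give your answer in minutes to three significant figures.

r = 3655 km = 3.655×10⁶ m.
Kepler's third law: T = 2π√(r³/μ) = 2π√((3.655×10⁶)³ / 4.283×10¹³).
r³/μ = 1.140×10⁶ s², so T = 2π × 1.068×10³ = 6.709×10³ s.
Converting: 6.709×10³ s ÷ 60.00 = 111.8 minutes.

T ≈ 112 minutes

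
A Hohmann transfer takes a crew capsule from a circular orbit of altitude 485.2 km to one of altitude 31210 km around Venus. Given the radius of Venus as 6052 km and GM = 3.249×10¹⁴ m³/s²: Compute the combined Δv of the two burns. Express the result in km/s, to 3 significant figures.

Δv_total ≈ 3.49 km/s

r₁ = 6052 + 485.2 = 6537.2 km = 6.5372×10⁶ m.
r₂ = 6052 + 31210 = 37262 km = 3.7262×10⁷ m.
Transfer ellipse a_t = (r₁ + r₂)/2 = 2.190×10⁷ m.
At r₁: circular v_c1 = √(μ/r₁) = 7050 m/s; transfer-periapsis v_p = √[μ(2/r₁ − 1/a_t)] = 9196 m/s.
Δv₁ = v_p − v_c1 = 2146 m/s.
At r₂: circular v_c2 = √(μ/r₂) = 2953 m/s; transfer-apoapsis v_a = √[μ(2/r₂ − 1/a_t)] = 1613 m/s.
Δv₂ = v_c2 − v_a = 1340 m/s.
Total Δv = Δv₁ + Δv₂ = 3486 m/s = 3.486 km/s.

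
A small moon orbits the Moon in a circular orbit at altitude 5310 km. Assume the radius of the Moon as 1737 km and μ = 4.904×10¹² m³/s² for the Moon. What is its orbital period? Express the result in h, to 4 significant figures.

r = 1737 + 5310 = 7047.0 km = 7.0470×10⁶ m.
Kepler's third law: T = 2π√(r³/μ) = 2π√((7.047×10⁶)³ / 4.904×10¹²).
r³/μ = 7.136×10⁷ s², so T = 2π × 8.448×10³ = 5.308×10⁴ s.
Converting: 5.308×10⁴ s ÷ 3600 = 14.74 h.

T ≈ 14.74 h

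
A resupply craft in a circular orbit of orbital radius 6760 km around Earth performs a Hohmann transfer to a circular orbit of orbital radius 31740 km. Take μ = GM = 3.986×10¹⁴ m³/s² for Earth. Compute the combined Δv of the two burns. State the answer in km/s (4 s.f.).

r₁ = 6760 km = 6.760×10⁶ m.
r₂ = 31740 km = 3.174×10⁷ m.
Transfer ellipse a_t = (r₁ + r₂)/2 = 1.925×10⁷ m.
At r₁: circular v_c1 = √(μ/r₁) = 7679 m/s; transfer-perigee v_p = √[μ(2/r₁ − 1/a_t)] = 9860 m/s.
Δv₁ = v_p − v_c1 = 2181 m/s.
At r₂: circular v_c2 = √(μ/r₂) = 3544 m/s; transfer-apogee v_a = √[μ(2/r₂ − 1/a_t)] = 2100 m/s.
Δv₂ = v_c2 − v_a = 1444 m/s.
Total Δv = Δv₁ + Δv₂ = 3625 m/s = 3.625 km/s.

Δv_total ≈ 3.625 km/s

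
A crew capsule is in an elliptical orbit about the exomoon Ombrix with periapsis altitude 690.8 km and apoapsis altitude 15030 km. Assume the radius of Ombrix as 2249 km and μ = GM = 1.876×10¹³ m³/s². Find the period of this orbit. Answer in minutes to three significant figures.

r_p = 2249 + 690.8 = 2939.8 km = 2.9398×10⁶ m.
r_a = 2249 + 15030 = 17279 km = 1.7279×10⁷ m.
Semi-major axis a = (r_p + r_a)/2 = (2939.8 + 17279)/2 = 10109 km = 1.011×10⁷ m.
By Kepler's third law T = 2π√(a³/μ) = 2π × 7.421×10³ = 4.663×10⁴ s.
= 777.1 minutes.

T ≈ 777 minutes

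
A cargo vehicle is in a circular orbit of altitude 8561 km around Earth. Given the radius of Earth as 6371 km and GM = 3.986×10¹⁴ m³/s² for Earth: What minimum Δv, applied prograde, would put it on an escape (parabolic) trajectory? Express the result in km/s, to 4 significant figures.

r = 6371 + 8561 = 14932 km = 1.4932×10⁷ m.
Circular speed v_c = √(μ/r) = 5167 m/s.
Escape speed v_esc = √(2μ/r) = √2 × v_c = 7307 m/s.
Δv = v_esc − v_c = 2140 m/s = 2.140 km/s.

Δv ≈ 2.140 km/s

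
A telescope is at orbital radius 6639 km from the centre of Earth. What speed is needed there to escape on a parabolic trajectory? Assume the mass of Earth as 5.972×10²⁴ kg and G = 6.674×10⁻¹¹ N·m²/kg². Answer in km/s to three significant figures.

v_esc ≈ 11.0 km/s

μ = GM = 6.674×10⁻¹¹ × 5.972×10²⁴ = 3.986×10¹⁴ m³/s².
r = 6639 km = 6.639×10⁶ m.
Escape speed v_esc = √(2μ/r) = √(2 × 3.986×10¹⁴ / 6.639×10⁶) = √(1.201×10⁸) = 10960 m/s.
= 10.96 km/s.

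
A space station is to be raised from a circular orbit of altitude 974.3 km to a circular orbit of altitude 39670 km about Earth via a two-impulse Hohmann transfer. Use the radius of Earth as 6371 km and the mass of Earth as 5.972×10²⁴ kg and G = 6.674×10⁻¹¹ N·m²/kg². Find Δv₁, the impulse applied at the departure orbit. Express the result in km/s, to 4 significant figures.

Δv ≈ 2.308 km/s

μ = GM = 6.674×10⁻¹¹ × 5.972×10²⁴ = 3.986×10¹⁴ m³/s².
r₁ = 6371 + 974.3 = 7345.3 km = 7.3453×10⁶ m.
r₂ = 6371 + 39670 = 46041 km = 4.6041×10⁷ m.
Transfer ellipse a_t = (r₁ + r₂)/2 = 2.669×10⁷ m.
At r₁: circular v_c1 = √(μ/r₁) = 7366 m/s; transfer-perigee v_p = √[μ(2/r₁ − 1/a_t)] = 9674 m/s.
Δv₁ = v_p − v_c1 = 2308 m/s.
= 2.308 km/s.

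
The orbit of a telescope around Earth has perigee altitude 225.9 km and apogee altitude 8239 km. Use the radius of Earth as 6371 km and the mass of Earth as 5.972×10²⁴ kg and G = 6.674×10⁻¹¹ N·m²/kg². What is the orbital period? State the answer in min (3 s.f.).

μ = GM = 6.674×10⁻¹¹ × 5.972×10²⁴ = 3.986×10¹⁴ m³/s².
r_p = 6371 + 225.9 = 6596.9 km = 6.5969×10⁶ m.
r_a = 6371 + 8239 = 14610 km = 1.4610×10⁷ m.
Semi-major axis a = (r_p + r_a)/2 = (6596.9 + 14610)/2 = 10603 km = 1.060×10⁷ m.
By Kepler's third law T = 2π√(a³/μ) = 2π × 1.729×10³ = 1.087×10⁴ s.
= 181.1 min.

T ≈ 181 min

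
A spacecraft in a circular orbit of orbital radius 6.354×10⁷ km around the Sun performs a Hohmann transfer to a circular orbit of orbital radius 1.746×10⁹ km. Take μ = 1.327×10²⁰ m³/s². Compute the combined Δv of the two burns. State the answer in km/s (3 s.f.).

Δv_total ≈ 24.2 km/s

r₁ = 6.354×10⁷ km = 6.354×10¹⁰ m.
r₂ = 1.746×10⁹ km = 1.746×10¹² m.
Transfer ellipse a_t = (r₁ + r₂)/2 = 9.048×10¹¹ m.
At r₁: circular v_c1 = √(μ/r₁) = 45700 m/s; transfer-perihelion v_p = √[μ(2/r₁ − 1/a_t)] = 63480 m/s.
Δv₁ = v_p − v_c1 = 17780 m/s.
At r₂: circular v_c2 = √(μ/r₂) = 8718 m/s; transfer-aphelion v_a = √[μ(2/r₂ − 1/a_t)] = 2310 m/s.
Δv₂ = v_c2 − v_a = 6408 m/s.
Total Δv = Δv₁ + Δv₂ = 24190 m/s = 24.19 km/s.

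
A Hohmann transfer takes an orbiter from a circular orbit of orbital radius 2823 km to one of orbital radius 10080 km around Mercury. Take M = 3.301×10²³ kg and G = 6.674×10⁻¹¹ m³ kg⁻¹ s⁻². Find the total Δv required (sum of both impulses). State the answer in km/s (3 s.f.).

μ = GM = 6.674×10⁻¹¹ × 3.301×10²³ = 2.203×10¹³ m³/s².
r₁ = 2823 km = 2.823×10⁶ m.
r₂ = 10080 km = 1.008×10⁷ m.
Transfer ellipse a_t = (r₁ + r₂)/2 = 6.452×10⁶ m.
At r₁: circular v_c1 = √(μ/r₁) = 2794 m/s; transfer-periherm v_p = √[μ(2/r₁ − 1/a_t)] = 3492 m/s.
Δv₁ = v_p − v_c1 = 698.3 m/s.
At r₂: circular v_c2 = √(μ/r₂) = 1478 m/s; transfer-apoherm v_a = √[μ(2/r₂ − 1/a_t)] = 977.9 m/s.
Δv₂ = v_c2 − v_a = 500.4 m/s.
Total Δv = Δv₁ + Δv₂ = 1199 m/s = 1.199 km/s.

Δv_total ≈ 1.20 km/s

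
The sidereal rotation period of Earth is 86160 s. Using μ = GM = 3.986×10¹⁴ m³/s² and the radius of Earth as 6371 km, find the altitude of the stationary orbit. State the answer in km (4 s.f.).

h_sync ≈ 35790 km

A synchronous orbit has period T, so by Kepler's third law a = (μT²/4π²)^(1/3).
μT²/4π² = 3.986×10¹⁴ × (8.616×10⁴)² / 39.48 = 7.495×10²² m³.
a = 4.216×10⁷ m = 42163 km.
Altitude h = a − R = 42163 − 6371 = 35792 km.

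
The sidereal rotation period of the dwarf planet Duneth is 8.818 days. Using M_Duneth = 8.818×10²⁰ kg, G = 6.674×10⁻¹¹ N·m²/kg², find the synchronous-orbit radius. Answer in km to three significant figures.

μ = GM = 6.674×10⁻¹¹ × 8.818×10²⁰ = 5.885×10¹⁰ m³/s².
T = 8.818 days = 7.619×10⁵ s.
A synchronous orbit has period T, so by Kepler's third law a = (μT²/4π²)^(1/3).
μT²/4π² = 5.885×10¹⁰ × (7.619×10⁵)² / 39.48 = 8.653×10²⁰ m³.
a = 9.529×10⁶ m = 9529.2 km.

r_sync ≈ 9530 km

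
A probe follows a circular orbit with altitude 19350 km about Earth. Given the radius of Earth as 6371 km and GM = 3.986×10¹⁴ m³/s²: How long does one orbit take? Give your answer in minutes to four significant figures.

r = 6371 + 19350 = 25721 km = 2.5721×10⁷ m.
Kepler's third law: T = 2π√(r³/μ) = 2π√((2.572×10⁷)³ / 3.986×10¹⁴).
r³/μ = 4.269×10⁷ s², so T = 2π × 6.534×10³ = 4.105×10⁴ s.
Converting: 4.105×10⁴ s ÷ 60.00 = 684.2 minutes.

T ≈ 684.2 minutes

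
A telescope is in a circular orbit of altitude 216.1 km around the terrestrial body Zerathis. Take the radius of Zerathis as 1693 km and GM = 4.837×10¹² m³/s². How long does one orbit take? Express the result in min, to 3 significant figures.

r = 1693 + 216.1 = 1909.1 km = 1.9091×10⁶ m.
Kepler's third law: T = 2π√(r³/μ) = 2π√((1.909×10⁶)³ / 4.837×10¹²).
r³/μ = 1.439×10⁶ s², so T = 2π × 1.199×10³ = 7.536×10³ s.
Converting: 7.536×10³ s ÷ 60.00 = 125.6 min.

T ≈ 126 min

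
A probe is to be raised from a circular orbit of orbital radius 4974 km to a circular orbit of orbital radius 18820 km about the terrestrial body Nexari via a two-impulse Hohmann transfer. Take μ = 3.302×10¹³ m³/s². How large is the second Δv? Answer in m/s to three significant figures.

Δv ≈ 468 m/s

r₁ = 4974 km = 4.974×10⁶ m.
r₂ = 18820 km = 1.882×10⁷ m.
Transfer ellipse a_t = (r₁ + r₂)/2 = 1.190×10⁷ m.
At r₁: circular v_c1 = √(μ/r₁) = 2577 m/s; transfer-periapsis v_p = √[μ(2/r₁ − 1/a_t)] = 3241 m/s.
At r₂: circular v_c2 = √(μ/r₂) = 1325 m/s; transfer-apoapsis v_a = √[μ(2/r₂ − 1/a_t)] = 856.5 m/s.
Δv₂ = v_c2 − v_a = 468.1 m/s.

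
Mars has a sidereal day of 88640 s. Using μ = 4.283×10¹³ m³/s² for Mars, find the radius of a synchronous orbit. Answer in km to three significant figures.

A synchronous orbit has period T, so by Kepler's third law a = (μT²/4π²)^(1/3).
μT²/4π² = 4.283×10¹³ × (8.864×10⁴)² / 39.48 = 8.524×10²¹ m³.
a = 2.043×10⁷ m = 20428 km.

r_sync ≈ 20400 km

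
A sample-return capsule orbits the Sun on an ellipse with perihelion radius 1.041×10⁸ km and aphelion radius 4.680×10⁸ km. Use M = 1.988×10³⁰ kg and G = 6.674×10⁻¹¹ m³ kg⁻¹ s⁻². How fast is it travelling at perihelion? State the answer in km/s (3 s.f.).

v ≈ 45.7 km/s

μ = GM = 6.674×10⁻¹¹ × 1.988×10³⁰ = 1.327×10²⁰ m³/s².
Semi-major axis a = (r_p + r_a)/2 = 2.8605×10⁸ km = 2.860×10¹¹ m.
Vis-viva: v² = μ(2/r − 1/a) = 1.327×10²⁰ × (1.921×10⁻¹¹ − 3.496×10⁻¹²) = 2.085×10⁹ m²/s².
v = 45660 m/s = 45.66 km/s.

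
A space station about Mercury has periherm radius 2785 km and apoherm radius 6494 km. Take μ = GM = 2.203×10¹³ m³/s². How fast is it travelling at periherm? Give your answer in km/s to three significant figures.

v ≈ 3.33 km/s

Semi-major axis a = (r_p + r_a)/2 = 4639.5 km = 4.640×10⁶ m.
Vis-viva: v² = μ(2/r − 1/a) = 2.203×10¹³ × (7.181×10⁻⁷ − 2.155×10⁻⁷) = 1.107×10⁷ m²/s².
v = 3327 m/s = 3.327 km/s.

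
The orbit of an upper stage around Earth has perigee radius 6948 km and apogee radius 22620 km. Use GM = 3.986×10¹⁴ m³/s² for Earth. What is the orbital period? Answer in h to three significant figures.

T ≈ 4.97 h

Semi-major axis a = (r_p + r_a)/2 = (6948.0 + 22620)/2 = 14784 km = 1.478×10⁷ m.
By Kepler's third law T = 2π√(a³/μ) = 2π × 2.847×10³ = 1.789×10⁴ s.
= 4.969 h.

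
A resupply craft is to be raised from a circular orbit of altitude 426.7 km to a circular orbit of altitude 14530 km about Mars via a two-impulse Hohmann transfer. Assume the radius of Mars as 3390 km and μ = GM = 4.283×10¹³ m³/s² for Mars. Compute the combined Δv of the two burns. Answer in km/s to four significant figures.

r₁ = 3390 + 426.7 = 3816.7 km = 3.8167×10⁶ m.
r₂ = 3390 + 14530 = 17920 km = 1.7920×10⁷ m.
Transfer ellipse a_t = (r₁ + r₂)/2 = 1.087×10⁷ m.
At r₁: circular v_c1 = √(μ/r₁) = 3350 m/s; transfer-periapsis v_p = √[μ(2/r₁ − 1/a_t)] = 4301 m/s.
Δv₁ = v_p − v_c1 = 951.6 m/s.
At r₂: circular v_c2 = √(μ/r₂) = 1546 m/s; transfer-apoapsis v_a = √[μ(2/r₂ − 1/a_t)] = 916.2 m/s.
Δv₂ = v_c2 − v_a = 629.8 m/s.
Total Δv = Δv₁ + Δv₂ = 1581 m/s = 1.581 km/s.

Δv_total ≈ 1.581 km/s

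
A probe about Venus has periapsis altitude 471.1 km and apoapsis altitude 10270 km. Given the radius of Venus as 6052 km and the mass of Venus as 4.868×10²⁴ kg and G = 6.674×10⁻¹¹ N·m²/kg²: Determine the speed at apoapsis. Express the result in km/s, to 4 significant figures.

v ≈ 3.372 km/s

μ = GM = 6.674×10⁻¹¹ × 4.868×10²⁴ = 3.249×10¹⁴ m³/s².
r_p = 6052 + 471.1 = 6523.1 km = 6.5231×10⁶ m.
r_a = 6052 + 10270 = 16322 km = 1.6322×10⁷ m.
Semi-major axis a = (r_p + r_a)/2 = 11423 km = 1.142×10⁷ m.
Vis-viva: v² = μ(2/r − 1/a) = 3.249×10¹⁴ × (1.225×10⁻⁷ − 8.755×10⁻⁸) = 1.137×10⁷ m²/s².
v = 3372 m/s = 3.372 km/s.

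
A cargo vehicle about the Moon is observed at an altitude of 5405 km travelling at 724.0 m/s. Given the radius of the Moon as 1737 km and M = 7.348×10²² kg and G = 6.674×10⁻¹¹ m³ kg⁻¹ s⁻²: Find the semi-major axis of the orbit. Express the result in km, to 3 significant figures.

a ≈ 5780 km

μ = GM = 6.674×10⁻¹¹ × 7.348×10²² = 4.904×10¹² m³/s².
r = 1737 + 5405 = 7142.0 km = 7.142×10⁶ m.
Vis-viva rearranged: 1/a = 2/r − v²/μ = 2.800×10⁻⁷ − 1.069×10⁻⁷ = 1.731×10⁻⁷ m⁻¹.
a = 5.775×10⁶ m = 5775.4 km.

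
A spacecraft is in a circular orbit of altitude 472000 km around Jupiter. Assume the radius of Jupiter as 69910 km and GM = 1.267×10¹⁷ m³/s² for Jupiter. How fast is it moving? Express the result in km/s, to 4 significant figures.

r = 69910 + 472000 = 541910 km = 5.4191×10⁸ m.
For a circular orbit v = √(μ/r) = √(1.267×10¹⁷ / 5.419×10⁸) = √(2.338×10⁸) = 15290 m/s.
That is 15.29 km/s.

v ≈ 15.29 km/s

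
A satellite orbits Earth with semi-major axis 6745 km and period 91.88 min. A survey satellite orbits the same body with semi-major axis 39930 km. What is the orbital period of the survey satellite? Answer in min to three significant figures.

Kepler's third law: T² ∝ a³, so T₂ = T₁ (a₂/a₁)^(3/2).
a₂/a₁ = 5.920, (a₂/a₁)^(3/2) = 14.40.
T₂ = 91.88 × 14.40 = 1323 min.

T₂ ≈ 1320 min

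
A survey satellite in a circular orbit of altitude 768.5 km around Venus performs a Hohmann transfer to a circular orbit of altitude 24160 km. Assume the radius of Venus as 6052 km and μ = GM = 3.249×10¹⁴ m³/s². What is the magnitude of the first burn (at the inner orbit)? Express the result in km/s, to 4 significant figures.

r₁ = 6052 + 768.5 = 6820.5 km = 6.8205×10⁶ m.
r₂ = 6052 + 24160 = 30212 km = 3.0212×10⁷ m.
Transfer ellipse a_t = (r₁ + r₂)/2 = 1.852×10⁷ m.
At r₁: circular v_c1 = √(μ/r₁) = 6902 m/s; transfer-periapsis v_p = √[μ(2/r₁ − 1/a_t)] = 8816 m/s.
Δv₁ = v_p − v_c1 = 1914 m/s.
= 1.914 km/s.

Δv ≈ 1.914 km/s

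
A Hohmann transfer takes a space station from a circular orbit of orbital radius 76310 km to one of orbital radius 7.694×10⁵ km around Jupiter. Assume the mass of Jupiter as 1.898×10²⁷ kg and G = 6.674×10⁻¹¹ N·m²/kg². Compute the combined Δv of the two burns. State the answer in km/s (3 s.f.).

μ = GM = 6.674×10⁻¹¹ × 1.898×10²⁷ = 1.267×10¹⁷ m³/s².
r₁ = 76310 km = 7.631×10⁷ m.
r₂ = 7.694×10⁵ km = 7.694×10⁸ m.
Transfer ellipse a_t = (r₁ + r₂)/2 = 4.229×10⁸ m.
At r₁: circular v_c1 = √(μ/r₁) = 40740 m/s; transfer-perijove v_p = √[μ(2/r₁ − 1/a_t)] = 54960 m/s.
Δv₁ = v_p − v_c1 = 14220 m/s.
At r₂: circular v_c2 = √(μ/r₂) = 12830 m/s; transfer-apojove v_a = √[μ(2/r₂ − 1/a_t)] = 5451 m/s.
Δv₂ = v_c2 − v_a = 7380 m/s.
Total Δv = Δv₁ + Δv₂ = 21600 m/s = 21.60 km/s.

Δv_total ≈ 21.6 km/s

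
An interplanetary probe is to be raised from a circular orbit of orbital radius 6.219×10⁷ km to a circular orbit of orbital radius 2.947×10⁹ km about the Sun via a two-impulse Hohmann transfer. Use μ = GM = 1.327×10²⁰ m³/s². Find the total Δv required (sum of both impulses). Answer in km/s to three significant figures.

r₁ = 6.219×10⁷ km = 6.219×10¹⁰ m.
r₂ = 2.947×10⁹ km = 2.947×10¹² m.
Transfer ellipse a_t = (r₁ + r₂)/2 = 1.505×10¹² m.
At r₁: circular v_c1 = √(μ/r₁) = 46190 m/s; transfer-perihelion v_p = √[μ(2/r₁ − 1/a_t)] = 64650 m/s.
Δv₁ = v_p − v_c1 = 18460 m/s.
At r₂: circular v_c2 = √(μ/r₂) = 6710 m/s; transfer-aphelion v_a = √[μ(2/r₂ − 1/a_t)] = 1364 m/s.
Δv₂ = v_c2 − v_a = 5346 m/s.
Total Δv = Δv₁ + Δv₂ = 23800 m/s = 23.80 km/s.

Δv_total ≈ 23.8 km/s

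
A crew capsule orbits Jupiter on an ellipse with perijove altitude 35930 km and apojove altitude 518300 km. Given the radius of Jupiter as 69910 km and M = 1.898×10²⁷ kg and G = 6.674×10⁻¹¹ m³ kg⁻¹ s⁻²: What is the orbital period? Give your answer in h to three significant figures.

μ = GM = 6.674×10⁻¹¹ × 1.898×10²⁷ = 1.267×10¹⁷ m³/s².
r_p = 69910 + 35930 = 105840 km = 1.0584×10⁸ m.
r_a = 69910 + 518300 = 588210 km = 5.8821×10⁸ m.
Semi-major axis a = (r_p + r_a)/2 = (1.0584×10⁵ + 5.8821×10⁵)/2 = 3.4702×10⁵ km = 3.470×10⁸ m.
By Kepler's third law T = 2π√(a³/μ) = 2π × 1.816×10⁴ = 1.141×10⁵ s.
= 31.70 h.

T ≈ 31.7 h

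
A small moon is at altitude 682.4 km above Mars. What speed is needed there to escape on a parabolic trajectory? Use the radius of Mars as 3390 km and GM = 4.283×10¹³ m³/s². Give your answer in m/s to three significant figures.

v_esc ≈ 4590 m/s

r = 3390 + 682.4 = 4072.4 km = 4.0724×10⁶ m.
Escape speed v_esc = √(2μ/r) = √(2 × 4.283×10¹³ / 4.072×10⁶) = √(2.103×10⁷) = 4586 m/s.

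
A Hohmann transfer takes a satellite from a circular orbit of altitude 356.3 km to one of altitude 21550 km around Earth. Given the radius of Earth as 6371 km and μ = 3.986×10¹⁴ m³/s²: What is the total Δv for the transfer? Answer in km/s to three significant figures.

r₁ = 6371 + 356.3 = 6727.3 km = 6.7273×10⁶ m.
r₂ = 6371 + 21550 = 27921 km = 2.7921×10⁷ m.
Transfer ellipse a_t = (r₁ + r₂)/2 = 1.732×10⁷ m.
At r₁: circular v_c1 = √(μ/r₁) = 7697 m/s; transfer-perigee v_p = √[μ(2/r₁ − 1/a_t)] = 9772 m/s.
Δv₁ = v_p − v_c1 = 2075 m/s.
At r₂: circular v_c2 = √(μ/r₂) = 3778 m/s; transfer-apogee v_a = √[μ(2/r₂ − 1/a_t)] = 2354 m/s.
Δv₂ = v_c2 − v_a = 1424 m/s.
Total Δv = Δv₁ + Δv₂ = 3498 m/s = 3.498 km/s.

Δv_total ≈ 3.50 km/s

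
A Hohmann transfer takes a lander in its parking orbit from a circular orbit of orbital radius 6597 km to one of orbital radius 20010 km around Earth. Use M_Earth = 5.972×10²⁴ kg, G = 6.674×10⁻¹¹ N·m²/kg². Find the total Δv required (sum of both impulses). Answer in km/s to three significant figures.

μ = GM = 6.674×10⁻¹¹ × 5.972×10²⁴ = 3.986×10¹⁴ m³/s².
r₁ = 6597 km = 6.597×10⁶ m.
r₂ = 20010 km = 2.001×10⁷ m.
Transfer ellipse a_t = (r₁ + r₂)/2 = 1.330×10⁷ m.
At r₁: circular v_c1 = √(μ/r₁) = 7773 m/s; transfer-perigee v_p = √[μ(2/r₁ − 1/a_t)] = 9533 m/s.
Δv₁ = v_p − v_c1 = 1760 m/s.
At r₂: circular v_c2 = √(μ/r₂) = 4463 m/s; transfer-apogee v_a = √[μ(2/r₂ − 1/a_t)] = 3143 m/s.
Δv₂ = v_c2 − v_a = 1320 m/s.
Total Δv = Δv₁ + Δv₂ = 3080 m/s = 3.080 km/s.

Δv_total ≈ 3.08 km/s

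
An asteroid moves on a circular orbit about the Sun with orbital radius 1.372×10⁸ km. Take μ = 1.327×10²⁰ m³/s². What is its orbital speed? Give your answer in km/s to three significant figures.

v ≈ 31.1 km/s

r = 1.372×10⁸ km = 1.372×10¹¹ m.
For a circular orbit v = √(μ/r) = √(1.327×10²⁰ / 1.372×10¹¹) = √(9.672×10⁸) = 31100 m/s.
That is 31.10 km/s.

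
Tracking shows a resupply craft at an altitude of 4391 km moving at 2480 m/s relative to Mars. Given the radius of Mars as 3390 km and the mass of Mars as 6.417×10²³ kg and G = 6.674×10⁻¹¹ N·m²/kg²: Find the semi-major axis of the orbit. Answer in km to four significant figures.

μ = GM = 6.674×10⁻¹¹ × 6.417×10²³ = 4.283×10¹³ m³/s².
r = 3390 + 4391 = 7781.0 km = 7.781×10⁶ m.
Specific orbital energy ε = v²/2 − μ/r = (2480)²/2 − 4.283×10¹³/7.781×10⁶ = -2.429×10⁶ J/kg.
Since ε = −μ/(2a), a = −μ/(2ε) = 8.816×10⁶ m = 8816.3 km.

a ≈ 8816 km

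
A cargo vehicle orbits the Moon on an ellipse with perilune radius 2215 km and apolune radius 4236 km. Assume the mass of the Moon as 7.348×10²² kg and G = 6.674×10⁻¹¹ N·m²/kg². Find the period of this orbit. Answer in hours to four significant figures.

T ≈ 4.566 hours

μ = GM = 6.674×10⁻¹¹ × 7.348×10²² = 4.904×10¹² m³/s².
Semi-major axis a = (r_p + r_a)/2 = (2215.0 + 4236.0)/2 = 3225.5 km = 3.226×10⁶ m.
By Kepler's third law T = 2π√(a³/μ) = 2π × 2.616×10³ = 1.644×10⁴ s.
= 4.566 hours.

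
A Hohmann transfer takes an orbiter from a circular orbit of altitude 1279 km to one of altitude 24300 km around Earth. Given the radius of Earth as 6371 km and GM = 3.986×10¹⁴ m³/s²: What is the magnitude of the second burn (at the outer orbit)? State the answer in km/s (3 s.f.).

Δv ≈ 1.33 km/s

r₁ = 6371 + 1279 = 7650.0 km = 7.6500×10⁶ m.
r₂ = 6371 + 24300 = 30671 km = 3.0671×10⁷ m.
Transfer ellipse a_t = (r₁ + r₂)/2 = 1.916×10⁷ m.
At r₁: circular v_c1 = √(μ/r₁) = 7218 m/s; transfer-perigee v_p = √[μ(2/r₁ − 1/a_t)] = 9133 m/s.
At r₂: circular v_c2 = √(μ/r₂) = 3605 m/s; transfer-apogee v_a = √[μ(2/r₂ − 1/a_t)] = 2278 m/s.
Δv₂ = v_c2 − v_a = 1327 m/s.
= 1.327 km/s.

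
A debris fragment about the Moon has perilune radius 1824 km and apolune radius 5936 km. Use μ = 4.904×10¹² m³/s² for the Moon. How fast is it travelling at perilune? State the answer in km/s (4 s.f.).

v ≈ 2.028 km/s

Semi-major axis a = (r_p + r_a)/2 = 3880.0 km = 3.880×10⁶ m.
Vis-viva: v² = μ(2/r − 1/a) = 4.904×10¹² × (1.096×10⁻⁶ − 2.577×10⁻⁷) = 4.113×10⁶ m²/s².
v = 2028 m/s = 2.028 km/s.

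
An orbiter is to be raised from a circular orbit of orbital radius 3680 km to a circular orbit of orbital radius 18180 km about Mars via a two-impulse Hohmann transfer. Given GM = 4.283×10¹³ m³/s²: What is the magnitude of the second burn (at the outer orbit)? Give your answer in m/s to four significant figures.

r₁ = 3680 km = 3.680×10⁶ m.
r₂ = 18180 km = 1.818×10⁷ m.
Transfer ellipse a_t = (r₁ + r₂)/2 = 1.093×10⁷ m.
At r₁: circular v_c1 = √(μ/r₁) = 3412 m/s; transfer-periapsis v_p = √[μ(2/r₁ − 1/a_t)] = 4400 m/s.
At r₂: circular v_c2 = √(μ/r₂) = 1535 m/s; transfer-apoapsis v_a = √[μ(2/r₂ − 1/a_t)] = 890.6 m/s.
Δv₂ = v_c2 − v_a = 644.3 m/s.

Δv ≈ 644.3 m/s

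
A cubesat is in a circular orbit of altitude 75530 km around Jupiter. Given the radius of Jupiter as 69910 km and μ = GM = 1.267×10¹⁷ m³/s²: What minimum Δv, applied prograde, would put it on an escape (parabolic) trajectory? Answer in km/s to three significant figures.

Δv ≈ 12.2 km/s

r = 69910 + 75530 = 145440 km = 1.4544×10⁸ m.
Circular speed v_c = √(μ/r) = 29520 m/s.
Escape speed v_esc = √(2μ/r) = √2 × v_c = 41740 m/s.
Δv = v_esc − v_c = 12230 m/s = 12.23 km/s.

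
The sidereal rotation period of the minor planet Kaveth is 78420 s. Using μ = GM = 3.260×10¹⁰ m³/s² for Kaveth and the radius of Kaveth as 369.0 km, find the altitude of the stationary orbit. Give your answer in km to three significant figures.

h_sync ≈ 1350 km

A synchronous orbit has period T, so by Kepler's third law a = (μT²/4π²)^(1/3).
μT²/4π² = 3.260×10¹⁰ × (7.842×10⁴)² / 39.48 = 5.078×10¹⁸ m³.
a = 1.719×10⁶ m = 1718.8 km.
Altitude h = a − R = 1718.8 − 369.0 = 1349.8 km.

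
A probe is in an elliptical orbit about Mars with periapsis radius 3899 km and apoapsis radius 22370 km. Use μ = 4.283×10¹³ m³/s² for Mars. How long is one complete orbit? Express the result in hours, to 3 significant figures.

Semi-major axis a = (r_p + r_a)/2 = (3899.0 + 22370)/2 = 13134 km = 1.313×10⁷ m.
By Kepler's third law T = 2π√(a³/μ) = 2π × 7.274×10³ = 4.570×10⁴ s.
= 12.69 hours.

T ≈ 12.7 hours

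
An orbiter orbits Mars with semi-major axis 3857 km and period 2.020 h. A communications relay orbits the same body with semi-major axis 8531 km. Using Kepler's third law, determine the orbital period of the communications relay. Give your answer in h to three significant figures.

Kepler's third law: T² ∝ a³, so T₂ = T₁ (a₂/a₁)^(3/2).
a₂/a₁ = 2.212, (a₂/a₁)^(3/2) = 3.289.
T₂ = 2.020 × 3.289 = 6.645 h.

T₂ ≈ 6.64 h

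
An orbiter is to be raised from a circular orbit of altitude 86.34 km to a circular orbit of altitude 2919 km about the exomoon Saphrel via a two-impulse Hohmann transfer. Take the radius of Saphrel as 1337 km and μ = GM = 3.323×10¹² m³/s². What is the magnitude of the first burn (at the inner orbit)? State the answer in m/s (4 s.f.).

Δv ≈ 342.6 m/s

r₁ = 1337 + 86.34 = 1423.3 km = 1.4233×10⁶ m.
r₂ = 1337 + 2919 = 4256.0 km = 4.2560×10⁶ m.
Transfer ellipse a_t = (r₁ + r₂)/2 = 2.840×10⁶ m.
At r₁: circular v_c1 = √(μ/r₁) = 1528 m/s; transfer-periapsis v_p = √[μ(2/r₁ − 1/a_t)] = 1871 m/s.
Δv₁ = v_p − v_c1 = 342.6 m/s.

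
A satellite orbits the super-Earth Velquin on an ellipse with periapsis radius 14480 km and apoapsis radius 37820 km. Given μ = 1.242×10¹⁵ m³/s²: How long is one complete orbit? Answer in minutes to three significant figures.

Semi-major axis a = (r_p + r_a)/2 = (14480 + 37820)/2 = 26150 km = 2.615×10⁷ m.
By Kepler's third law T = 2π√(a³/μ) = 2π × 3.794×10³ = 2.384×10⁴ s.
= 397.4 minutes.

T ≈ 397 minutes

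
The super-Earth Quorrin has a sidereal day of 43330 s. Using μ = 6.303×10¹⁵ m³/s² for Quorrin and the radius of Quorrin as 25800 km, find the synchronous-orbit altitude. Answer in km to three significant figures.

h_sync ≈ 41100 km

A synchronous orbit has period T, so by Kepler's third law a = (μT²/4π²)^(1/3).
μT²/4π² = 6.303×10¹⁵ × (4.333×10⁴)² / 39.48 = 2.998×10²³ m³.
a = 6.692×10⁷ m = 66925 km.
Altitude h = a − R = 66925 − 25800 = 41125 km.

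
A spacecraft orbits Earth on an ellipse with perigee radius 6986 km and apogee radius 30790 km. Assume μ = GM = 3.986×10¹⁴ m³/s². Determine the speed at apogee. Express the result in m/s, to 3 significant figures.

Semi-major axis a = (r_p + r_a)/2 = 18888 km = 1.889×10⁷ m.
Vis-viva: v² = μ(2/r − 1/a) = 3.986×10¹⁴ × (6.496×10⁻⁸ − 5.294×10⁻⁸) = 4.788×10⁶ m²/s².
v = 2188 m/s.

v ≈ 2190 m/s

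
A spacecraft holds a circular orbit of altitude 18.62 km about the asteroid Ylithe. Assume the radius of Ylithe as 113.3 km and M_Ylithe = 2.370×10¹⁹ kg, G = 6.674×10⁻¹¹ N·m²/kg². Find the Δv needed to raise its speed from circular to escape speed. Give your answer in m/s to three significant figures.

Δv ≈ 45.4 m/s

μ = GM = 6.674×10⁻¹¹ × 2.370×10¹⁹ = 1.582×10⁹ m³/s².
r = 113.3 + 18.62 = 131.92 km = 1.3192×10⁵ m.
Circular speed v_c = √(μ/r) = 109.5 m/s.
Escape speed v_esc = √(2μ/r) = √2 × v_c = 154.9 m/s.
Δv = v_esc − v_c = 45.36 m/s.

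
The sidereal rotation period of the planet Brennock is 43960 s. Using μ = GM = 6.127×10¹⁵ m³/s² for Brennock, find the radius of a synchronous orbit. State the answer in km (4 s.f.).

A synchronous orbit has period T, so by Kepler's third law a = (μT²/4π²)^(1/3).
μT²/4π² = 6.127×10¹⁵ × (4.396×10⁴)² / 39.48 = 2.999×10²³ m³.
a = 6.694×10⁷ m = 66937 km.

r_sync ≈ 66940 km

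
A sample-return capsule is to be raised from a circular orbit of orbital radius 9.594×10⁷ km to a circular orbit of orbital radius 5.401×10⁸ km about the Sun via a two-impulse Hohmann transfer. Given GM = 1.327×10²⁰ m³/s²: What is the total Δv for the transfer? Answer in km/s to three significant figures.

Δv_total ≈ 18.3 km/s

r₁ = 9.594×10⁷ km = 9.594×10¹⁰ m.
r₂ = 5.401×10⁸ km = 5.401×10¹¹ m.
Transfer ellipse a_t = (r₁ + r₂)/2 = 3.180×10¹¹ m.
At r₁: circular v_c1 = √(μ/r₁) = 37190 m/s; transfer-perihelion v_p = √[μ(2/r₁ − 1/a_t)] = 48470 m/s.
Δv₁ = v_p − v_c1 = 11280 m/s.
At r₂: circular v_c2 = √(μ/r₂) = 15670 m/s; transfer-aphelion v_a = √[μ(2/r₂ − 1/a_t)] = 8609 m/s.
Δv₂ = v_c2 − v_a = 7065 m/s.
Total Δv = Δv₁ + Δv₂ = 18340 m/s = 18.34 km/s.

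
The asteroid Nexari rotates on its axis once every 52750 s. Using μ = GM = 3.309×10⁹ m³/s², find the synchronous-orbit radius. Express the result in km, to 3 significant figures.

A synchronous orbit has period T, so by Kepler's third law a = (μT²/4π²)^(1/3).
μT²/4π² = 3.309×10⁹ × (5.275×10⁴)² / 39.48 = 2.332×10¹⁷ m³.
a = 6.155×10⁵ m = 615.55 km.

r_sync ≈ 616 km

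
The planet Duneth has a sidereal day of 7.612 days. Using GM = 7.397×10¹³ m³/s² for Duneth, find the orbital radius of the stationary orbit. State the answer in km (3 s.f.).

r_sync ≈ 93200 km

T = 7.612 days = 6.577×10⁵ s.
A synchronous orbit has period T, so by Kepler's third law a = (μT²/4π²)^(1/3).
μT²/4π² = 7.397×10¹³ × (6.577×10⁵)² / 39.48 = 8.104×10²³ m³.
a = 9.323×10⁷ m = 93234 km.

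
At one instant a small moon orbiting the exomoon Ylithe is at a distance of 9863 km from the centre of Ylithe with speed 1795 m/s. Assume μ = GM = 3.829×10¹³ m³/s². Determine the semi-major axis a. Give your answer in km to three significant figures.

r = 9.863×10⁶ m.
Specific orbital energy ε = v²/2 − μ/r = (1795)²/2 − 3.829×10¹³/9.863×10⁶ = -2.271×10⁶ J/kg.
Since ε = −μ/(2a), a = −μ/(2ε) = 8.430×10⁶ m = 8429.6 km.

a ≈ 8430 km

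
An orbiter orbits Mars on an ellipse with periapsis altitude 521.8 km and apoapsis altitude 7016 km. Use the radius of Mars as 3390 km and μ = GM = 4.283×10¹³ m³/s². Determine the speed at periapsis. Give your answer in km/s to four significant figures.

v ≈ 3.989 km/s

r_p = 3390 + 521.8 = 3911.8 km = 3.9118×10⁶ m.
r_a = 3390 + 7016 = 10406 km = 1.0406×10⁷ m.
Semi-major axis a = (r_p + r_a)/2 = 7158.9 km = 7.159×10⁶ m.
Vis-viva: v² = μ(2/r − 1/a) = 4.283×10¹³ × (5.113×10⁻⁷ − 1.397×10⁻⁷) = 1.592×10⁷ m²/s².
v = 3989 m/s = 3.989 km/s.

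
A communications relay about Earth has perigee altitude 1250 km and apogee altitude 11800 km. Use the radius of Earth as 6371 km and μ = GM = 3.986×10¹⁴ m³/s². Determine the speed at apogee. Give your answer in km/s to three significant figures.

r_p = 6371 + 1250 = 7621.0 km = 7.6210×10⁶ m.
r_a = 6371 + 11800 = 18171 km = 1.8171×10⁷ m.
Semi-major axis a = (r_p + r_a)/2 = 12896 km = 1.290×10⁷ m.
Vis-viva: v² = μ(2/r − 1/a) = 3.986×10¹⁴ × (1.101×10⁻⁷ − 7.754×10⁻⁸) = 1.296×10⁷ m²/s².
v = 3600 m/s = 3.600 km/s.

v ≈ 3.60 km/s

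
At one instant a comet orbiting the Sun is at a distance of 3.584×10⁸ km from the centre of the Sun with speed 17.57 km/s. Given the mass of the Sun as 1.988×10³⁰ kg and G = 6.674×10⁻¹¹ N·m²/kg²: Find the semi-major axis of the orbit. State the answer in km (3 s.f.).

μ = GM = 6.674×10⁻¹¹ × 1.988×10³⁰ = 1.327×10²⁰ m³/s².
r = 3.584×10¹¹ m.
Vis-viva rearranged: 1/a = 2/r − v²/μ = 5.580×10⁻¹² − 2.327×10⁻¹² = 3.254×10⁻¹² m⁻¹.
a = 3.073×10¹¹ m = 3.0735×10⁸ km.

a ≈ 3.07×10⁸ km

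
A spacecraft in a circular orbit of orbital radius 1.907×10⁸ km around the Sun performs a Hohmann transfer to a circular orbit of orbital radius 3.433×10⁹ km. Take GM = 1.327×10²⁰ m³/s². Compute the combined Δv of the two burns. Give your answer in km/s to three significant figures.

Δv_total ≈ 14.1 km/s

r₁ = 1.907×10⁸ km = 1.907×10¹¹ m.
r₂ = 3.433×10⁹ km = 3.433×10¹² m.
Transfer ellipse a_t = (r₁ + r₂)/2 = 1.812×10¹² m.
At r₁: circular v_c1 = √(μ/r₁) = 26380 m/s; transfer-perihelion v_p = √[μ(2/r₁ − 1/a_t)] = 36310 m/s.
Δv₁ = v_p − v_c1 = 9932 m/s.
At r₂: circular v_c2 = √(μ/r₂) = 6217 m/s; transfer-aphelion v_a = √[μ(2/r₂ − 1/a_t)] = 2017 m/s.
Δv₂ = v_c2 − v_a = 4200 m/s.
Total Δv = Δv₁ + Δv₂ = 14130 m/s = 14.13 km/s.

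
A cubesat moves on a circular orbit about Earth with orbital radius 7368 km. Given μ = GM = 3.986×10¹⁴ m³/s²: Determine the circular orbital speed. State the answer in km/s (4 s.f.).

v ≈ 7.355 km/s

r = 7368 km = 7.368×10⁶ m.
For a circular orbit v = √(μ/r) = √(3.986×10¹⁴ / 7.368×10⁶) = √(5.410×10⁷) = 7355 m/s.
That is 7.355 km/s.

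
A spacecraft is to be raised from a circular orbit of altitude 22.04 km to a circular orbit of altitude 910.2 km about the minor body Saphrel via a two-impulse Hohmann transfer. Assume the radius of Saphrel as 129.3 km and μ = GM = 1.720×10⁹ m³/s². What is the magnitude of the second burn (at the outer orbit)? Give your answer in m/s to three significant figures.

Δv ≈ 20.2 m/s

r₁ = 129.3 + 22.04 = 151.34 km = 1.5134×10⁵ m.
r₂ = 129.3 + 910.2 = 1039.5 km = 1.0395×10⁶ m.
Transfer ellipse a_t = (r₁ + r₂)/2 = 5.954×10⁵ m.
At r₁: circular v_c1 = √(μ/r₁) = 106.6 m/s; transfer-periapsis v_p = √[μ(2/r₁ − 1/a_t)] = 140.9 m/s.
At r₂: circular v_c2 = √(μ/r₂) = 40.68 m/s; transfer-apoapsis v_a = √[μ(2/r₂ − 1/a_t)] = 20.51 m/s.
Δv₂ = v_c2 − v_a = 20.17 m/s.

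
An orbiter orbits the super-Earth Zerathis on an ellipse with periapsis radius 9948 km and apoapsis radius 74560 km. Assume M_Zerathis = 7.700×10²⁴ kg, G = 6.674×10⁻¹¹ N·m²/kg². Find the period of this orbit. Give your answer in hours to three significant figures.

T ≈ 21.1 hours

μ = GM = 6.674×10⁻¹¹ × 7.700×10²⁴ = 5.139×10¹⁴ m³/s².
Semi-major axis a = (r_p + r_a)/2 = (9948.0 + 74560)/2 = 42254 km = 4.225×10⁷ m.
By Kepler's third law T = 2π√(a³/μ) = 2π × 1.212×10⁴ = 7.613×10⁴ s.
= 21.15 hours.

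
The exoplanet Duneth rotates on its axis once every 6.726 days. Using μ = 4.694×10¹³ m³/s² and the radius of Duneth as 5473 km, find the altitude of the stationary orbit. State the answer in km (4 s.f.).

T = 6.726 days = 5.811×10⁵ s.
A synchronous orbit has period T, so by Kepler's third law a = (μT²/4π²)^(1/3).
μT²/4π² = 4.694×10¹³ × (5.811×10⁵)² / 39.48 = 4.015×10²³ m³.
a = 7.377×10⁷ m = 73775 km.
Altitude h = a − R = 73775 − 5473 = 68302 km.

h_sync ≈ 68300 km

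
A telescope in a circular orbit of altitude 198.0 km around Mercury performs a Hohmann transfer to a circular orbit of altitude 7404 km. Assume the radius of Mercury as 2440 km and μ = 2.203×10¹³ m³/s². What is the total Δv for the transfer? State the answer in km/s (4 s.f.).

Δv_total ≈ 1.263 km/s

r₁ = 2440 + 198.0 = 2638.0 km = 2.6380×10⁶ m.
r₂ = 2440 + 7404 = 9844.0 km = 9.8440×10⁶ m.
Transfer ellipse a_t = (r₁ + r₂)/2 = 6.241×10⁶ m.
At r₁: circular v_c1 = √(μ/r₁) = 2890 m/s; transfer-periherm v_p = √[μ(2/r₁ − 1/a_t)] = 3629 m/s.
Δv₁ = v_p − v_c1 = 739.5 m/s.
At r₂: circular v_c2 = √(μ/r₂) = 1496 m/s; transfer-apoherm v_a = √[μ(2/r₂ − 1/a_t)] = 972.6 m/s.
Δv₂ = v_c2 − v_a = 523.4 m/s.
Total Δv = Δv₁ + Δv₂ = 1263 m/s = 1.263 km/s.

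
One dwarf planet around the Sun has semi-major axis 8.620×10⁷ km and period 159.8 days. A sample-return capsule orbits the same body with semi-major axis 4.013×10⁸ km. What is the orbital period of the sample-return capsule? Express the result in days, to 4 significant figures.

T₂ ≈ 1605 days

Kepler's third law: T² ∝ a³, so T₂ = T₁ (a₂/a₁)^(3/2).
a₂/a₁ = 4.655, (a₂/a₁)^(3/2) = 10.04.
T₂ = 159.8 × 10.04 = 1605 days.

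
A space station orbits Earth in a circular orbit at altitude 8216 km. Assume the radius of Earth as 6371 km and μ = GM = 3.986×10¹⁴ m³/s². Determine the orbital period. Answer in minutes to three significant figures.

r = 6371 + 8216 = 14587 km = 1.4587×10⁷ m.
Kepler's third law: T = 2π√(r³/μ) = 2π√((1.459×10⁷)³ / 3.986×10¹⁴).
r³/μ = 7.787×10⁶ s², so T = 2π × 2.790×10³ = 1.753×10⁴ s.
Converting: 1.753×10⁴ s ÷ 60.00 = 292.2 minutes.

T ≈ 292 minutes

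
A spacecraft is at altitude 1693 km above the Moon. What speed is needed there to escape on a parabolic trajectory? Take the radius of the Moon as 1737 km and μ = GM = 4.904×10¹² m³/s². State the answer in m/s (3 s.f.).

v_esc ≈ 1690 m/s

r = 1737 + 1693 = 3430.0 km = 3.4300×10⁶ m.
Escape speed v_esc = √(2μ/r) = √(2 × 4.904×10¹² / 3.430×10⁶) = √(2.859×10⁶) = 1691 m/s.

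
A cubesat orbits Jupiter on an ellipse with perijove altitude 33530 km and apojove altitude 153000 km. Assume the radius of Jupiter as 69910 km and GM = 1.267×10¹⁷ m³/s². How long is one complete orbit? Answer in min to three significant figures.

T ≈ 613 min

r_p = 69910 + 33530 = 103440 km = 1.0344×10⁸ m.
r_a = 69910 + 153000 = 222910 km = 2.2291×10⁸ m.
Semi-major axis a = (r_p + r_a)/2 = (1.0344×10⁵ + 2.2291×10⁵)/2 = 1.6318×10⁵ km = 1.632×10⁸ m.
By Kepler's third law T = 2π√(a³/μ) = 2π × 5.856×10³ = 3.679×10⁴ s.
= 613.2 min.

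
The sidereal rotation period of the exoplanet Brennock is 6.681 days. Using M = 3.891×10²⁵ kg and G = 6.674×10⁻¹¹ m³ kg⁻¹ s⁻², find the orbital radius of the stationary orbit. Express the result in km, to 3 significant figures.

r_sync ≈ 2.80×10⁵ km

μ = GM = 6.674×10⁻¹¹ × 3.891×10²⁵ = 2.597×10¹⁵ m³/s².
T = 6.681 days = 5.772×10⁵ s.
A synchronous orbit has period T, so by Kepler's third law a = (μT²/4π²)^(1/3).
μT²/4π² = 2.597×10¹⁵ × (5.772×10⁵)² / 39.48 = 2.192×10²⁵ m³.
a = 2.799×10⁸ m = 2.7985×10⁵ km.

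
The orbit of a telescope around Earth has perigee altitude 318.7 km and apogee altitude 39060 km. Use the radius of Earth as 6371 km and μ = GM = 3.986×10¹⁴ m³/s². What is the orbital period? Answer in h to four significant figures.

T ≈ 11.63 h

r_p = 6371 + 318.7 = 6689.7 km = 6.6897×10⁶ m.
r_a = 6371 + 39060 = 45431 km = 4.5431×10⁷ m.
Semi-major axis a = (r_p + r_a)/2 = (6689.7 + 45431)/2 = 26060 km = 2.606×10⁷ m.
By Kepler's third law T = 2π√(a³/μ) = 2π × 6.663×10³ = 4.187×10⁴ s.
= 11.63 h.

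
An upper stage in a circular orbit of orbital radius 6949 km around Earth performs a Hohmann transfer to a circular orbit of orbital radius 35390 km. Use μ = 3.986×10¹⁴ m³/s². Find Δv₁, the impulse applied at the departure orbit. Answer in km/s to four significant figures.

r₁ = 6949 km = 6.949×10⁶ m.
r₂ = 35390 km = 3.539×10⁷ m.
Transfer ellipse a_t = (r₁ + r₂)/2 = 2.117×10⁷ m.
At r₁: circular v_c1 = √(μ/r₁) = 7574 m/s; transfer-perigee v_p = √[μ(2/r₁ − 1/a_t)] = 9792 m/s.
Δv₁ = v_p − v_c1 = 2219 m/s.
= 2.219 km/s.

Δv ≈ 2.219 km/s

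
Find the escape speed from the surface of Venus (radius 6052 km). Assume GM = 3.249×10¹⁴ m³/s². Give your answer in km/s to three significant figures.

r = R = 6.052×10⁶ m.
Escape speed v_esc = √(2μ/r) = √(2 × 3.249×10¹⁴ / 6.052×10⁶) = √(1.074×10⁸) = 10360 m/s.
= 10.36 km/s.

v_esc ≈ 10.4 km/s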